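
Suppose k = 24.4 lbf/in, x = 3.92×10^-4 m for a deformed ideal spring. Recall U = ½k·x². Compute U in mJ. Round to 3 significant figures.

0.328 mJ

U is given directly by: U = ½kx².
k = 24.4 lbf/in = 4273 N/m; x = 3.92×10^-4 m.
U = 3.283×10^-4 J  (the unit combination reduces to kg·m²/s² = J)
3.283×10^-4 J × (1 mJ / 0.001000 J) = 0.3283 mJ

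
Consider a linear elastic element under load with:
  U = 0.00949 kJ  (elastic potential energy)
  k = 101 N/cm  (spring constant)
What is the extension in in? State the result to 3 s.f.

Rearranging U = ½k·x² for x: x = √(2U/k).
U = 0.00949 kJ = 9.490 J; k = 101 N/cm = 10100 N/m.
x = 0.04335 m
0.04335 m × (1 in / 0.02540 m) = 1.707 in

1.71 in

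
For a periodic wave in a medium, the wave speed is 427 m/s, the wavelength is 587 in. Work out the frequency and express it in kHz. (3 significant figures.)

Rearranging: f = v/λ.
v = 427 m/s; λ = 587 in = 14.91 m.
f = 28.64 Hz
28.64 Hz × (1 kHz / 1000 Hz) = 0.02864 kHz

0.0286 kHz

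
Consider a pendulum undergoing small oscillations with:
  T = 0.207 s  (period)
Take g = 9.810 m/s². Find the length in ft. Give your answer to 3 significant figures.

0.0349 ft

Rearranging T = 2π√(L/g) for L: L = g·(T/2π)².
T = 0.207 s; g = 9.810 m/s².
L = 0.01065 m
0.01065 m × (1 ft / 0.3048 m) = 0.03493 ft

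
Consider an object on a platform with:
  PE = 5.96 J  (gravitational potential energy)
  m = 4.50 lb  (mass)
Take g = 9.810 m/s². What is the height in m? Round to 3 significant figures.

0.298 m

Solving PE = m·g·h for h: h = PE/(m·g).
PE = 5.96 J; m = 4.50 lb = 2.041 kg; g = 9.810 m/s².
h = 0.2976 m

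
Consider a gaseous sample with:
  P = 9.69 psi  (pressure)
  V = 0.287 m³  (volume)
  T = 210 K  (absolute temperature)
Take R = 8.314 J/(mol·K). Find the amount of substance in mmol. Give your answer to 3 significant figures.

11000 mmol

Solving PV = nRT for n: n = PV/(RT).
P = 9.69 psi = 66810 Pa; V = 0.287 m³; T = 210 K; R = 8.314 J/(mol·K).
n = 10.98 mol
10.98 mol × (1 mmol / 0.001000 mol) = 10982 mmol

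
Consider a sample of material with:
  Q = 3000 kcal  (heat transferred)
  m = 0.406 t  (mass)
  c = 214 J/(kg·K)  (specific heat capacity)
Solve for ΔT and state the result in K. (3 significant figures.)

Rearranging Q = m·c·ΔT for ΔT: ΔT = Q/(m·c).
Q = 3000 kcal = 1.255×10^7 J; m = 0.406 t = 406.0 kg; c = 214 J/(kg·K).
ΔT = 144.5 K

144 K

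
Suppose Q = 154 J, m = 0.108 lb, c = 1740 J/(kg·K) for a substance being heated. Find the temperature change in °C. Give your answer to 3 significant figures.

Solving Q = m·c·ΔT for ΔT: ΔT = Q/(m·c).
Q = 154 J; m = 0.108 lb = 0.04899 kg; c = 1740 J/(kg·K).
ΔT = 1.807 K
Since 1 °C = 1 K, 1.807 °C.

1.81 °C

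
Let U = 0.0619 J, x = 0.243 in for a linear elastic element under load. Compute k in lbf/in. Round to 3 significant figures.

Rearranging: k = 2U/x².
U = 0.0619 J; x = 0.243 in = 0.006172 m.
k = 3250 N/m
3250 N/m × (1 lbf/in / 175.1 N/m) = 18.56 lbf/in

18.6 lbf/in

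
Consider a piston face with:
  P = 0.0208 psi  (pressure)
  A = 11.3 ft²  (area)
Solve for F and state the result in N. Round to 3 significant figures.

Solving P = F/A for F: F = P·A.
P = 0.0208 psi = 143.4 Pa; A = 11.3 ft² = 1.050 m².
F = 150.6 N  (the unit combination reduces to kg·m/s² = N)

151 N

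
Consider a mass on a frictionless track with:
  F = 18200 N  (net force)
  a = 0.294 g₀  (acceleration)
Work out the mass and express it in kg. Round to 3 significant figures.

From Newton's second law: m = F/a.
F = 18200 N; a = 0.294 g₀ = 2.883 m/s².
m = 6313 kg

6310 kg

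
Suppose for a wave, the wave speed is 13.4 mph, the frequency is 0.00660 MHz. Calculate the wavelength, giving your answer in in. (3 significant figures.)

Rearranging v = f·λ for λ: λ = v/f.
v = 13.4 mph = 5.990 m/s; f = 0.00660 MHz = 6600 Hz.
λ = 9.076×10^-4 m
9.076×10^-4 m × (1 in / 0.02540 m) = 0.03573 in

0.0357 in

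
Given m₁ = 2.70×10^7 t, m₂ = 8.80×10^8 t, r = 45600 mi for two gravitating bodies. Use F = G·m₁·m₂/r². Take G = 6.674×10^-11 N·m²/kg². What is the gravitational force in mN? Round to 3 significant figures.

From Newton's law of gravitation: F = Gm₁m₂/r².
m₁ = 2.70×10^7 t = 2.700×10^10 kg; m₂ = 8.80×10^8 t = 8.800×10^11 kg; r = 45600 mi = 7.339×10^7 m; G = 6.674×10^-11 N·m²/kg².
F = 2.944×10^-4 N  (the unit combination reduces to kg·m/s² = N)
2.944×10^-4 N × (1 mN / 0.001000 N) = 0.2944 mN

0.294 mN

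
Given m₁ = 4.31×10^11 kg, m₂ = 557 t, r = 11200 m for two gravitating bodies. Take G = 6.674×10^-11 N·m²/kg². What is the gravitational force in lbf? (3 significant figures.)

0.0287 lbf

Directly: F = Gm₁m₂/r².
m₁ = 4.31×10^11 kg; m₂ = 557 t = 5.570×10^5 kg; r = 11200 m; G = 6.674×10^-11 N·m²/kg².
F = 0.1277 N
0.1277 N × (1 lbf / 4.448 N) = 0.02871 lbf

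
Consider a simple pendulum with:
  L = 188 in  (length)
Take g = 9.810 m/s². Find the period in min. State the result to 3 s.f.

Directly: T = 2π√(L/g).
L = 188 in = 4.775 m; g = 9.810 m/s².
T = 4.384 s
4.384 s × (1 min / 60.00 s) = 0.07306 min

0.0731 min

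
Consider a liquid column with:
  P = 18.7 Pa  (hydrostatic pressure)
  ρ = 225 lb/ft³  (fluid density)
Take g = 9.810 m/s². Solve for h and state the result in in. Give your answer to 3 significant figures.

Solving P = ρ·g·h for h: h = P/(ρ·g).
P = 18.7 Pa; ρ = 225 lb/ft³ = 3604 kg/m³; g = 9.810 m/s².
h = 5.289×10^-4 m
5.289×10^-4 m × (1 in / 0.02540 m) = 0.02082 in

0.0208 in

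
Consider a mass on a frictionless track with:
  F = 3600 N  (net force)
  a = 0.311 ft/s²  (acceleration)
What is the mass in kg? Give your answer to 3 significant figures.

From Newton's second law: m = F/a.
F = 3600 N; a = 0.311 ft/s² = 0.09479 m/s².
m = 37978 kg

38000 kg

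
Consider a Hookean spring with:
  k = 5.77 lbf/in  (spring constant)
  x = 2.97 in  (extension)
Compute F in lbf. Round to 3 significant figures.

F is given directly by: F = kx.
k = 5.77 lbf/in = 1010 N/m; x = 2.97 in = 0.07544 m.
F = 76.23 N
76.23 N × (1 lbf / 4.448 N) = 17.14 lbf

17.1 lbf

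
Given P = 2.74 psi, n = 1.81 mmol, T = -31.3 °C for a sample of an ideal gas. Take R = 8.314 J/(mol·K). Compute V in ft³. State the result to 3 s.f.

From the ideal-gas law: V = nRT/P.
P = 2.74 psi = 18892 Pa; n = 1.81 mmol = 0.001810 mol; T = -31.3 °C = 241.8 K; R = 8.314 J/(mol·K).
V = 1.926×10^-4 m³
1.926×10^-4 m³ × (1 ft³ / 0.02832 m³) = 0.006803 ft³

0.00680 ft³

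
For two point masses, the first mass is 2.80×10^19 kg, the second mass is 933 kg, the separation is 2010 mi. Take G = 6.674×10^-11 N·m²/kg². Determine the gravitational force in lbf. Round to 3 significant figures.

0.0375 lbf

Directly: F = Gm₁m₂/r².
m₁ = 2.80×10^19 kg; m₂ = 933 kg; r = 2010 mi = 3.235×10^6 m; G = 6.674×10^-11 N·m²/kg².
F = 0.1666 N
0.1666 N × (1 lbf / 4.448 N) = 0.03746 lbf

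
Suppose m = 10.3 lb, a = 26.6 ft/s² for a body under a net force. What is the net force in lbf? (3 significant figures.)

8.52 lbf

From Newton's second law: F = m·a.
m = 10.3 lb = 4.672 kg; a = 26.6 ft/s² = 8.108 m/s².
F = 37.88 N
37.88 N × (1 lbf / 4.448 N) = 8.516 lbf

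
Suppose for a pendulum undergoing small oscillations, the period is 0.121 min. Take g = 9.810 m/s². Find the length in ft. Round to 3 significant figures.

43.0 ft

Rearranging T = 2π√(L/g) for L: L = g·(T/2π)².
T = 0.121 min = 7.260 s; g = 9.810 m/s².
L = 13.10 m
13.10 m × (1 ft / 0.3048 m) = 42.97 ft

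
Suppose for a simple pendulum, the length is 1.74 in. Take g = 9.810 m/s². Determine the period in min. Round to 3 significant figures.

T is given directly by: T = 2π√(L/g).
L = 1.74 in = 0.04420 m; g = 9.810 m/s².
T = 0.4217 s
0.4217 s × (1 min / 60.00 s) = 0.007029 min

0.00703 min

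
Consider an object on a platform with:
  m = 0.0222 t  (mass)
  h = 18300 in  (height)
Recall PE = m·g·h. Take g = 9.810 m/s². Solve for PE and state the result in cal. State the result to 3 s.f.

24200 cal

Directly: PE = mgh.
m = 0.0222 t = 22.20 kg; h = 18300 in = 464.8 m; g = 9.810 m/s².
PE = 1.012×10^5 J
1.012×10^5 J × (1 cal / 4.184 J) = 24194 cal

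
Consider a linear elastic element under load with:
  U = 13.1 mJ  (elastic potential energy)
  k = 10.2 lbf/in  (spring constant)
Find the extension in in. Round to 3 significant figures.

Rearranging U = ½k·x² for x: x = √(2U/k).
U = 13.1 mJ = 0.01310 J; k = 10.2 lbf/in = 1786 N/m.
x = 0.003830 m
0.003830 m × (1 in / 0.02540 m) = 0.1508 in

0.151 in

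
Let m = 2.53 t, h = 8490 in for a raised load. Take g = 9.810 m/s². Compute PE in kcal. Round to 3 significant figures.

Directly: PE = mgh.
m = 2.53 t = 2530 kg; h = 8490 in = 215.6 m; g = 9.810 m/s².
PE = 5.352×10^6 J
5.352×10^6 J × (1 kcal / 4184 J) = 1279 kcal

1280 kcal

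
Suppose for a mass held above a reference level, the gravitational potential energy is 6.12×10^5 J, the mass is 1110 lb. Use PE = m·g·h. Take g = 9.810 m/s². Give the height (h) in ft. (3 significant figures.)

Solving PE = m·g·h for h: h = PE/(m·g).
PE = 6.12×10^5 J; m = 1110 lb = 503.5 kg; g = 9.810 m/s².
h = 123.9 m
123.9 m × (1 ft / 0.3048 m) = 406.5 ft

407 ft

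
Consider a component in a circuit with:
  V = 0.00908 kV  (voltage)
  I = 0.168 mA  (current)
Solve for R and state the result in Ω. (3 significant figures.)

From Ohm's law: R = V/I.
V = 0.00908 kV = 9.080 V; I = 0.168 mA = 1.680×10^-4 A.
R = 54048 Ω

54000 Ω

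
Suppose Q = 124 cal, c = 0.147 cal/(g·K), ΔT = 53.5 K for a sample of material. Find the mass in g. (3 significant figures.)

15.8 g

Rearranging: m = Q/(c·ΔT).
Q = 124 cal = 518.8 J; c = 0.147 cal/(g·K) = 615.0 J/(kg·K); ΔT = 53.5 K.
m = 0.01577 kg
0.01577 kg × (1 g / 0.001000 kg) = 15.77 g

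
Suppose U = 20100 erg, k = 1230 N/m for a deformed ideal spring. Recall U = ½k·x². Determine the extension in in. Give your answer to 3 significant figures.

Solving U = ½k·x² for x: x = √(2U/k).
U = 20100 erg = 0.002010 J; k = 1230 N/m.
x = 0.001808 m
0.001808 m × (1 in / 0.02540 m) = 0.07117 in

0.0712 in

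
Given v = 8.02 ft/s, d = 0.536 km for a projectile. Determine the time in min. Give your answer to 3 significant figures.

Rearranging: t = d/v.
v = 8.02 ft/s = 2.444 m/s; d = 0.536 km = 536.0 m.
t = 219.3 s
219.3 s × (1 min / 60.00 s) = 3.654 min

3.65 min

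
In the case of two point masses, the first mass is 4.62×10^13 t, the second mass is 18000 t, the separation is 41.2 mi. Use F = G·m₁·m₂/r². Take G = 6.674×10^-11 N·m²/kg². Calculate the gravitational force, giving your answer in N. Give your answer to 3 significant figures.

From Newton's law of gravitation: F = Gm₁m₂/r².
m₁ = 4.62×10^13 t = 4.620×10^16 kg; m₂ = 18000 t = 1.800×10^7 kg; r = 41.2 mi = 66305 m; G = 6.674×10^-11 N·m²/kg².
F = 12624 N

12600 N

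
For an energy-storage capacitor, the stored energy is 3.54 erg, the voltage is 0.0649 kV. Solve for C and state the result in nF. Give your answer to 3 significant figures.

0.168 nF

Rearranging E = ½C·V² for C: C = 2E/V².
E = 3.54 erg = 3.540×10^-7 J; V = 0.0649 kV = 64.90 V.
C = 1.681×10^-10 F
1.681×10^-10 F × (1 nF / 1.000×10^-9 F) = 0.1681 nF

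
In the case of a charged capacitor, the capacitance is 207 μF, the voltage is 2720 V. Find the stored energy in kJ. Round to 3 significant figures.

E is given directly by: E = ½CV².
C = 207 μF = 2.070×10^-4 F; V = 2720 V.
E = 765.7 J  (the unit combination reduces to kg·m²/s² = J)
765.7 J × (1 kJ / 1000 J) = 0.7657 kJ

0.766 kJ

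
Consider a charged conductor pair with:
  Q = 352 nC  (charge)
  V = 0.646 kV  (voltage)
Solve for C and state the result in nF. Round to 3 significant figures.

C is given directly by: C = Q/V.
Q = 352 nC = 3.520×10^-7 C; V = 0.646 kV = 646.0 V.
C = 5.449×10^-10 F
5.449×10^-10 F × (1 nF / 1.000×10^-9 F) = 0.5449 nF

0.545 nF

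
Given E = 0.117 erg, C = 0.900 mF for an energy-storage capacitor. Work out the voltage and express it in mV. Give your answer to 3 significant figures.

Solving E = ½C·V² for V: V = √(2E/C).
E = 0.117 erg = 1.170×10^-8 J; C = 0.900 mF = 9.000×10^-4 F.
V = 0.005099 V
0.005099 V × (1 mV / 0.001000 V) = 5.099 mV

5.10 mV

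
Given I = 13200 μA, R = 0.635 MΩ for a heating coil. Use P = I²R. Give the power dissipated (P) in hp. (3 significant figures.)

Directly: P = I²R.
I = 13200 μA = 0.01320 A; R = 0.635 MΩ = 6.350×10^5 Ω.
P = 110.6 W
110.6 W × (1 hp / 745.7 W) = 0.1484 hp

0.148 hp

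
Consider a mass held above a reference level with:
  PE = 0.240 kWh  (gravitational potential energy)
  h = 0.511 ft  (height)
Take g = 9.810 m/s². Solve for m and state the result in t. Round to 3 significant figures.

565 t

Rearranging: m = PE/(g·h).
PE = 0.240 kWh = 8.640×10^5 J; h = 0.511 ft = 0.1558 m; g = 9.810 m/s².
m = 5.655×10^5 kg
5.655×10^5 kg × (1 t / 1000 kg) = 565.5 t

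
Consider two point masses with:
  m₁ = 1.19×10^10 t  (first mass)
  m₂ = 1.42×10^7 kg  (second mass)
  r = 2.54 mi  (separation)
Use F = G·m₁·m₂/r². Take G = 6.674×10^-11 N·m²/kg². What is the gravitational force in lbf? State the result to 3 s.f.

152 lbf

From Newton's law of gravitation: F = Gm₁m₂/r².
m₁ = 1.19×10^10 t = 1.190×10^13 kg; m₂ = 1.42×10^7 kg; r = 2.54 mi = 4088 m; G = 6.674×10^-11 N·m²/kg².
F = 674.9 N  (the unit combination reduces to kg·m/s² = N)
674.9 N × (1 lbf / 4.448 N) = 151.7 lbf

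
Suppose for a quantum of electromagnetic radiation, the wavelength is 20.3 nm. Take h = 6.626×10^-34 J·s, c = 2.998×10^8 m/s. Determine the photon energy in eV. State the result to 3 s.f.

61.1 eV

Directly: E = hc/λ.
λ = 20.3 nm = 2.030×10^-8 m; h = 6.626×10^-34 J·s; c = 2.998×10^8 m/s.
E = 9.786×10^-18 J
9.786×10^-18 J × (1 eV / 1.602×10^-19 J) = 61.08 eV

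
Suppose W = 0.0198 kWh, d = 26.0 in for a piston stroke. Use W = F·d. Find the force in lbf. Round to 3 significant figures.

Solving W = F·d for F: F = W/d.
W = 0.0198 kWh = 71280 J; d = 26.0 in = 0.6604 m.
F = 1.079×10^5 N
1.079×10^5 N × (1 lbf / 4.448 N) = 24265 lbf

24300 lbf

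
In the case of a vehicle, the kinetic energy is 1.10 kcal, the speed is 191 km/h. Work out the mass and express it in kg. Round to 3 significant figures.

Rearranging KE = ½mv² for m: m = 2·KE/v².
KE = 1.10 kcal = 4602 J; v = 191 km/h = 53.06 m/s.
m = 3.270 kg

3.27 kg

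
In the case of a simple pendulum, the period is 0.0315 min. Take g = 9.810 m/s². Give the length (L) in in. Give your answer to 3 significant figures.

Rearranging T = 2π√(L/g) for L: L = g·(T/2π)².
T = 0.0315 min = 1.890 s; g = 9.810 m/s².
L = 0.8876 m
0.8876 m × (1 in / 0.02540 m) = 34.95 in

34.9 in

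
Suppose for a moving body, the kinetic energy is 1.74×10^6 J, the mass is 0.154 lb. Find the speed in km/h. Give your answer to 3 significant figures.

25400 km/h

Rearranging: v = √(2·KE/m).
KE = 1.74×10^6 J; m = 0.154 lb = 0.06985 kg.
v = 7058 m/s
7058 m/s × (1 km/h / 0.2778 m/s) = 25410 km/h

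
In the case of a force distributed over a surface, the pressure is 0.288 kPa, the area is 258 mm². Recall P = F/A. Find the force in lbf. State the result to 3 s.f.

0.0167 lbf

Rearranging: F = P·A.
P = 0.288 kPa = 288.0 Pa; A = 258 mm² = 2.580×10^-4 m².
F = 0.07430 N  (the unit combination reduces to kg·m/s² = N)
0.07430 N × (1 lbf / 4.448 N) = 0.01670 lbf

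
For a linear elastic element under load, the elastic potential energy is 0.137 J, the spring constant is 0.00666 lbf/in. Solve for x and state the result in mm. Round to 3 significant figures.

485 mm

Solving U = ½k·x² for x: x = √(2U/k).
U = 0.137 J; k = 0.00666 lbf/in = 1.166 N/m.
x = 0.4847 m
0.4847 m × (1 mm / 0.001000 m) = 484.7 mm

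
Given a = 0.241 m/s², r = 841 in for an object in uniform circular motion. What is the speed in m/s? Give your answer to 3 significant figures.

2.27 m/s

Solving a = v²/r for v: v = √(a·r).
a = 0.241 m/s²; r = 841 in = 21.36 m.
v = 2.269 m/s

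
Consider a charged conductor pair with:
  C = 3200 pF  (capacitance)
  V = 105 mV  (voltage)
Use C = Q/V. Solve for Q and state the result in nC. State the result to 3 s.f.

0.336 nC

Solving C = Q/V for Q: Q = CV.
C = 3200 pF = 3.200×10^-9 F; V = 105 mV = 0.1050 V.
Q = 3.360×10^-10 C
3.360×10^-10 C × (1 nC / 1.000×10^-9 C) = 0.3360 nC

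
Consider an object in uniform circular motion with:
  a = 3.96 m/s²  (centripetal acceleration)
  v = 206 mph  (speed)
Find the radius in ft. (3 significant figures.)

Solving a = v²/r for r: r = v²/a.
a = 3.96 m/s²; v = 206 mph = 92.09 m/s.
r = 2142 m
2142 m × (1 ft / 0.3048 m) = 7026 ft

7030 ft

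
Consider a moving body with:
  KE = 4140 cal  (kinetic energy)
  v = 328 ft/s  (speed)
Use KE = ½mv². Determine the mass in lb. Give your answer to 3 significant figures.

7.64 lb

Rearranging KE = ½mv² for m: m = 2·KE/v².
KE = 4140 cal = 17322 J; v = 328 ft/s = 99.97 m/s.
m = 3.466 kg
3.466 kg × (1 lb / 0.4536 kg) = 7.642 lb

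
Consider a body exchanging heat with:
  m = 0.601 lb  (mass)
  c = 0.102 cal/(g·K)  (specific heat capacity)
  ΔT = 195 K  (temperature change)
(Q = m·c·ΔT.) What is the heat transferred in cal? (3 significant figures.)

Q is given directly by: Q = mcΔT.
m = 0.601 lb = 0.2726 kg; c = 0.102 cal/(g·K) = 426.8 J/(kg·K); ΔT = 195 K.
Q = 22686 J
22686 J × (1 cal / 4.184 J) = 5422 cal

5420 cal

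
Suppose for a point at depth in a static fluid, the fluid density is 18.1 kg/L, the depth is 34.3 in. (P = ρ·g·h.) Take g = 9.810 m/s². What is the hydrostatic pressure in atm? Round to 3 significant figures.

1.53 atm

P is given directly by: P = ρgh.
ρ = 18.1 kg/L = 18100 kg/m³; h = 34.3 in = 0.8712 m; g = 9.810 m/s².
P = 1.547×10^5 Pa
1.547×10^5 Pa × (1 atm / 1.013×10^5 Pa) = 1.527 atm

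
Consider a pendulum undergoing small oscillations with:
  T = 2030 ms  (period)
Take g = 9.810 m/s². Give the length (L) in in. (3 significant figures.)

Solving T = 2π√(L/g) for L: L = g·(T/2π)².
T = 2030 ms = 2.030 s; g = 9.810 m/s².
L = 1.024 m
1.024 m × (1 in / 0.02540 m) = 40.32 in

40.3 in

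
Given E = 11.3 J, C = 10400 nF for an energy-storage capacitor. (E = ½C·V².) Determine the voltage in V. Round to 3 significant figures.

Rearranging E = ½C·V² for V: V = √(2E/C).
E = 11.3 J; C = 10400 nF = 1.040×10^-5 F.
V = 1474 V

1470 V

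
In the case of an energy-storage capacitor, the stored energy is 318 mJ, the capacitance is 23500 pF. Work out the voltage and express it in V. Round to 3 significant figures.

Rearranging: V = √(2E/C).
E = 318 mJ = 0.3180 J; C = 23500 pF = 2.350×10^-8 F.
V = 5202 V

5200 V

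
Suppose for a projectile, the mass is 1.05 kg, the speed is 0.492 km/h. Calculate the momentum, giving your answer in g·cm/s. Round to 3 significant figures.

Directly: p = mv.
m = 1.05 kg; v = 0.492 km/h = 0.1367 m/s.
p = 0.1435 kg·m/s
0.1435 kg·m/s × (1 g·cm/s / 1.000×10^-5 kg·m/s) = 14350 g·cm/s

14300 g·cm/s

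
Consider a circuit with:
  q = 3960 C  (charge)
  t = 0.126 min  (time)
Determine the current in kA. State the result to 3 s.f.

0.524 kA

Rearranging q = I·t for I: I = q/t.
q = 3960 C; t = 0.126 min = 7.560 s.
I = 523.8 A
523.8 A × (1 kA / 1000 A) = 0.5238 kA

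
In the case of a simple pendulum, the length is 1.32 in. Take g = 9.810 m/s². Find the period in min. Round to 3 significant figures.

T is given directly by: T = 2π√(L/g).
L = 1.32 in = 0.03353 m; g = 9.810 m/s².
T = 0.3673 s
0.3673 s × (1 min / 60.00 s) = 0.006122 min

0.00612 min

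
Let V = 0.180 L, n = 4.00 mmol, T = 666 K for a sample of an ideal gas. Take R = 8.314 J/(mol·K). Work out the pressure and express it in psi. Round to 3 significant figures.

17.8 psi

P is given directly by: P = nRT/V.
V = 0.180 L = 1.800×10^-4 m³; n = 4.00 mmol = 0.004000 mol; T = 666 K; R = 8.314 J/(mol·K).
P = 1.230×10^5 Pa
1.230×10^5 Pa × (1 psi / 6895 Pa) = 17.85 psi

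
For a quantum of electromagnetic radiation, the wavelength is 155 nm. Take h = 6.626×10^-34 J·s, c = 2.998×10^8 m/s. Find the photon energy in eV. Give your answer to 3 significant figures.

Directly: E = hc/λ.
λ = 155 nm = 1.550×10^-7 m; h = 6.626×10^-34 J·s; c = 2.998×10^8 m/s.
E = 1.282×10^-18 J
1.282×10^-18 J × (1 eV / 1.602×10^-19 J) = 7.999 eV

8.00 eV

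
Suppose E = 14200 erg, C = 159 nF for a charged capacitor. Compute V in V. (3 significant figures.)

134 V

Rearranging E = ½C·V² for V: V = √(2E/C).
E = 14200 erg = 0.001420 J; C = 159 nF = 1.590×10^-7 F.
V = 133.6 V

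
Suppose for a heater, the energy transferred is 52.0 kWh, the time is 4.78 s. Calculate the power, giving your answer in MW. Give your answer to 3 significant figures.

39.2 MW

P is given directly by: P = W/t.
W = 52.0 kWh = 1.872×10^8 J; t = 4.78 s.
P = 3.916×10^7 W
3.916×10^7 W × (1 MW / 1.000×10^6 W) = 39.16 MW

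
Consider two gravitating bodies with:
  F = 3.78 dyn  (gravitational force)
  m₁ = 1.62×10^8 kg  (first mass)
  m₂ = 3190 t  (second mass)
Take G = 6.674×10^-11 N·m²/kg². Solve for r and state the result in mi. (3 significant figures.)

Solving F = G·m₁·m₂/r² for r: r = √(G·m₁m₂/F).
F = 3.78 dyn = 3.780×10^-5 N; m₁ = 1.62×10^8 kg; m₂ = 3190 t = 3.190×10^6 kg; G = 6.674×10^-11 N·m²/kg².
r = 30206 m
30206 m × (1 mi / 1609 m) = 18.77 mi

18.8 mi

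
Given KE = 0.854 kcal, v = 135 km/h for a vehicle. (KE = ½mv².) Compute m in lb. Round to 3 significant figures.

Rearranging: m = 2·KE/v².
KE = 0.854 kcal = 3573 J; v = 135 km/h = 37.50 m/s.
m = 5.082 kg
5.082 kg × (1 lb / 0.4536 kg) = 11.20 lb

11.2 lb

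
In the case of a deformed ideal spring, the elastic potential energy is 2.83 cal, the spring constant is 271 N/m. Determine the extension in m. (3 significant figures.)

0.296 m

Solving U = ½k·x² for x: x = √(2U/k).
U = 2.83 cal = 11.84 J; k = 271 N/m.
x = 0.2956 m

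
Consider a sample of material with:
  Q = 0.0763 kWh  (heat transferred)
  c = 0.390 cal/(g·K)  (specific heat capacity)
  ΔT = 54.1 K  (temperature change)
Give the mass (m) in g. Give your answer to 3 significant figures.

Rearranging Q = m·c·ΔT for m: m = Q/(c·ΔT).
Q = 0.0763 kWh = 2.747×10^5 J; c = 0.390 cal/(g·K) = 1632 J/(kg·K); ΔT = 54.1 K.
m = 3.112 kg
3.112 kg × (1 g / 0.001000 kg) = 3112 g

3110 g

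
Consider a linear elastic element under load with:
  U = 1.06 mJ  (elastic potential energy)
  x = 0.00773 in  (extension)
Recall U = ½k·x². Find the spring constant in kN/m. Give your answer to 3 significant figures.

Rearranging: k = 2U/x².
U = 1.06 mJ = 0.001060 J; x = 0.00773 in = 1.963×10^-4 m.
k = 54993 N/m
54993 N/m × (1 kN/m / 1000 N/m) = 54.99 kN/m

55.0 kN/m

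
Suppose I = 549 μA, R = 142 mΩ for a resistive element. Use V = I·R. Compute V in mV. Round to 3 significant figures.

0.0780 mV

Directly: V = IR.
I = 549 μA = 5.490×10^-4 A; R = 142 mΩ = 0.1420 Ω.
V = 7.796×10^-5 V
7.796×10^-5 V × (1 mV / 0.001000 V) = 0.07796 mV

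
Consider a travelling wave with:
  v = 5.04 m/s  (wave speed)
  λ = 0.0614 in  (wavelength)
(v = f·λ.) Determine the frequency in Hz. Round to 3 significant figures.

Solving v = f·λ for f: f = v/λ.
v = 5.04 m/s; λ = 0.0614 in = 0.001560 m.
f = 3232 Hz

3230 Hz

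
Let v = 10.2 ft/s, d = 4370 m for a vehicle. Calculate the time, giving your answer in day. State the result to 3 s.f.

Solving v = d/t for t: t = d/v.
v = 10.2 ft/s = 3.109 m/s; d = 4370 m.
t = 1406 s
1406 s × (1 day / 86400 s) = 0.01627 day

0.0163 day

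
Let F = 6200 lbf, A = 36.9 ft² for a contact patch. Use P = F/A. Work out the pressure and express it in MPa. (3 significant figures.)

Directly: P = F/A.
F = 6200 lbf = 27579 N; A = 36.9 ft² = 3.428 m².
P = 8045 Pa
8045 Pa × (1 MPa / 1.000×10^6 Pa) = 0.008045 MPa

0.00804 MPa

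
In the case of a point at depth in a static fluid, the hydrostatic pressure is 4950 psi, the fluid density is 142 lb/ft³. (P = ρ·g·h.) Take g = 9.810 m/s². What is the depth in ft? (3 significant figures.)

5020 ft

Solving P = ρ·g·h for h: h = P/(ρ·g).
P = 4950 psi = 3.413×10^7 Pa; ρ = 142 lb/ft³ = 2275 kg/m³; g = 9.810 m/s².
h = 1529 m
1529 m × (1 ft / 0.3048 m) = 5018 ft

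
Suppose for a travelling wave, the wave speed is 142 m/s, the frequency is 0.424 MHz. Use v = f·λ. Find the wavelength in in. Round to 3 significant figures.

0.0132 in

Solving v = f·λ for λ: λ = v/f.
v = 142 m/s; f = 0.424 MHz = 4.240×10^5 Hz.
λ = 3.349×10^-4 m
3.349×10^-4 m × (1 in / 0.02540 m) = 0.01319 in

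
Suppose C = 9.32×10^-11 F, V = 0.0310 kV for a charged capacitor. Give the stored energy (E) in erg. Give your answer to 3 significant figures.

0.448 erg

Directly: E = ½CV².
C = 9.32×10^-11 F; V = 0.0310 kV = 31.00 V.
E = 4.478×10^-8 J
4.478×10^-8 J × (1 erg / 1.000×10^-7 J) = 0.4478 erg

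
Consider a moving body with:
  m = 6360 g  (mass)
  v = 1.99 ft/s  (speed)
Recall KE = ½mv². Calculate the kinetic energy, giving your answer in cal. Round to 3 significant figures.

0.280 cal

Directly: KE = ½mv².
m = 6360 g = 6.360 kg; v = 1.99 ft/s = 0.6066 m/s.
KE = 1.170 J
1.170 J × (1 cal / 4.184 J) = 0.2796 cal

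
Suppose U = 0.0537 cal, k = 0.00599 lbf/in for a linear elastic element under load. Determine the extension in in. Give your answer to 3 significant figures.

Solving U = ½k·x² for x: x = √(2U/k).
U = 0.0537 cal = 0.2247 J; k = 0.00599 lbf/in = 1.049 N/m.
x = 0.6545 m
0.6545 m × (1 in / 0.02540 m) = 25.77 in

25.8 in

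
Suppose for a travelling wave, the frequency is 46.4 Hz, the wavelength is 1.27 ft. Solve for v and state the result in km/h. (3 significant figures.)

64.7 km/h

Directly: v = fλ.
f = 46.4 Hz; λ = 1.27 ft = 0.3871 m.
v = 17.96 m/s
17.96 m/s × (1 km/h / 0.2778 m/s) = 64.66 km/h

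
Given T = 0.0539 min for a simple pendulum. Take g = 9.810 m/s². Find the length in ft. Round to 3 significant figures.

Solving T = 2π√(L/g) for L: L = g·(T/2π)².
T = 0.0539 min = 3.234 s; g = 9.810 m/s².
L = 2.599 m
2.599 m × (1 ft / 0.3048 m) = 8.527 ft

8.53 ft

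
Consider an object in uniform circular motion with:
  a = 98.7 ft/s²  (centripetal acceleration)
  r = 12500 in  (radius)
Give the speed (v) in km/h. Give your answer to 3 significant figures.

352 km/h

Rearranging a = v²/r for v: v = √(a·r).
a = 98.7 ft/s² = 30.08 m/s²; r = 12500 in = 317.5 m.
v = 97.73 m/s
97.73 m/s × (1 km/h / 0.2778 m/s) = 351.8 km/h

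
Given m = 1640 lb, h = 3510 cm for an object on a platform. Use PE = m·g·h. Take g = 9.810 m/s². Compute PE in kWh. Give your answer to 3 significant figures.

Directly: PE = mgh.
m = 1640 lb = 743.9 kg; h = 3510 cm = 35.10 m; g = 9.810 m/s².
PE = 2.561×10^5 J
2.561×10^5 J × (1 kWh / 3.600×10^6 J) = 0.07115 kWh

0.0712 kWh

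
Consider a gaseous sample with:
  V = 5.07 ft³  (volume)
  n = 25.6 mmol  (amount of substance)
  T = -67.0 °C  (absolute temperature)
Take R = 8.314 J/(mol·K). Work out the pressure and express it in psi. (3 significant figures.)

0.0443 psi

From the ideal-gas law: P = nRT/V.
V = 5.07 ft³ = 0.1436 m³; n = 25.6 mmol = 0.02560 mol; T = -67.0 °C = 206.1 K; R = 8.314 J/(mol·K).
P = 305.6 Pa  (the unit combination reduces to kg/(m·s²) = Pa)
305.6 Pa × (1 psi / 6895 Pa) = 0.04433 psi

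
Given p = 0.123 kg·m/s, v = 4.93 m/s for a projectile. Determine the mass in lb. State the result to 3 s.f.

0.0550 lb

Solving p = m·v for m: m = p/v.
p = 0.123 kg·m/s; v = 4.93 m/s.
m = 0.02495 kg
0.02495 kg × (1 lb / 0.4536 kg) = 0.05500 lb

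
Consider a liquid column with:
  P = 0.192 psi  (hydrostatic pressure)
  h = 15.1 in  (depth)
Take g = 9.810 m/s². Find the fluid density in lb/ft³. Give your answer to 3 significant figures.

Solving P = ρ·g·h for ρ: ρ = P/(g·h).
P = 0.192 psi = 1324 Pa; h = 15.1 in = 0.3835 m; g = 9.810 m/s².
ρ = 351.8 kg/m³
351.8 kg/m³ × (1 lb/ft³ / 16.02 kg/m³) = 21.96 lb/ft³

22.0 lb/ft³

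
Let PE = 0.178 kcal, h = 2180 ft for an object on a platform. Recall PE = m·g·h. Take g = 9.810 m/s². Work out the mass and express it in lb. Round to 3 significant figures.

Rearranging: m = PE/(g·h).
PE = 0.178 kcal = 744.8 J; h = 2180 ft = 664.5 m; g = 9.810 m/s².
m = 0.1143 kg
0.1143 kg × (1 lb / 0.4536 kg) = 0.2519 lb

0.252 lb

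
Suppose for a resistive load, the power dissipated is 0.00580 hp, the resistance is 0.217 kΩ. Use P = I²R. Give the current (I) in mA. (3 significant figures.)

141 mA

Rearranging: I = √(P/R).
P = 0.00580 hp = 4.325 W; R = 0.217 kΩ = 217.0 Ω.
I = 0.1412 A
0.1412 A × (1 mA / 0.001000 A) = 141.2 mA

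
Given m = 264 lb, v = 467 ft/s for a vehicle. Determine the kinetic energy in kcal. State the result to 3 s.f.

Directly: KE = ½mv².
m = 264 lb = 119.7 kg; v = 467 ft/s = 142.3 m/s.
KE = 1.213×10^6 J  (the unit combination reduces to kg·m²/s² = J)
1.213×10^6 J × (1 kcal / 4184 J) = 289.9 kcal

290 kcal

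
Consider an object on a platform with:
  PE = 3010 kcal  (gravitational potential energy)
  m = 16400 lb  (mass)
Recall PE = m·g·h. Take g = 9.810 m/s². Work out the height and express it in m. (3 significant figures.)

173 m

Rearranging: h = PE/(m·g).
PE = 3010 kcal = 1.259×10^7 J; m = 16400 lb = 7439 kg; g = 9.810 m/s².
h = 172.6 m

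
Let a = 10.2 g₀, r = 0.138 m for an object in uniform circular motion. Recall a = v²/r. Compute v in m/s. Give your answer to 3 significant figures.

3.72 m/s

Solving a = v²/r for v: v = √(a·r).
a = 10.2 g₀ = 100.0 m/s²; r = 0.138 m.
v = 3.715 m/s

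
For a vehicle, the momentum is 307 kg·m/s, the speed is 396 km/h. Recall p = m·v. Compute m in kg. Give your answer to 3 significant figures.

Rearranging p = m·v for m: m = p/v.
p = 307 kg·m/s; v = 396 km/h = 110.0 m/s.
m = 2.791 kg

2.79 kg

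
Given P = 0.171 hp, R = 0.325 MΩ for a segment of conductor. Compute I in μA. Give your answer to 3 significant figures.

19800 μA

Rearranging P = I²R for I: I = √(P/R).
P = 0.171 hp = 127.5 W; R = 0.325 MΩ = 3.250×10^5 Ω.
I = 0.01981 A
0.01981 A × (1 μA / 1.000×10^-6 A) = 19808 μA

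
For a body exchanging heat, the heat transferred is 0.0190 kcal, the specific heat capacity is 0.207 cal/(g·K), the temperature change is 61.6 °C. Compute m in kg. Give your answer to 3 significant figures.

Rearranging Q = m·c·ΔT for m: m = Q/(c·ΔT).
Q = 0.0190 kcal = 79.50 J; c = 0.207 cal/(g·K) = 866.1 J/(kg·K); ΔT = 61.6 °C = 61.60 K.
m = 0.001490 kg

0.00149 kg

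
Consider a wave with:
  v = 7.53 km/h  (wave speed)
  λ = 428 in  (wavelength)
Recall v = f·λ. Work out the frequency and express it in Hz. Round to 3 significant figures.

Rearranging: f = v/λ.
v = 7.53 km/h = 2.092 m/s; λ = 428 in = 10.87 m.
f = 0.1924 Hz

0.192 Hz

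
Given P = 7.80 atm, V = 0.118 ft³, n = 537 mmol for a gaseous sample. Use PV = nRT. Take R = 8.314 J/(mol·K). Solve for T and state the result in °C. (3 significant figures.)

318 °C

Rearranging PV = nRT for T: T = PV/(nR).
P = 7.80 atm = 7.903×10^5 Pa; V = 0.118 ft³ = 0.003341 m³; n = 537 mmol = 0.5370 mol; R = 8.314 J/(mol·K).
T = 591.5 K
591.5 K − 273.15 = 318.3 °C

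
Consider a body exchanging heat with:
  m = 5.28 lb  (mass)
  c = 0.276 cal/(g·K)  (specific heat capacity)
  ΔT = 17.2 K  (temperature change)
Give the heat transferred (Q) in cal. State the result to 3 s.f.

11400 cal

Q is given directly by: Q = mcΔT.
m = 5.28 lb = 2.395 kg; c = 0.276 cal/(g·K) = 1155 J/(kg·K); ΔT = 17.2 K.
Q = 47570 J
47570 J × (1 cal / 4.184 J) = 11369 cal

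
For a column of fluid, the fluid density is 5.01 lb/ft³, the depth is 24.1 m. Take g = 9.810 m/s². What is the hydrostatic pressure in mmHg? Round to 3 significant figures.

142 mmHg

Directly: P = ρgh.
ρ = 5.01 lb/ft³ = 80.25 kg/m³; h = 24.1 m; g = 9.810 m/s².
P = 18973 Pa
18973 Pa × (1 mmHg / 133.3 Pa) = 142.3 mmHg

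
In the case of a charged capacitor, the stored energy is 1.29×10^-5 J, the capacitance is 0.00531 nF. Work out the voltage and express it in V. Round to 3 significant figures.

2200 V

Solving E = ½C·V² for V: V = √(2E/C).
E = 1.29×10^-5 J; C = 0.00531 nF = 5.310×10^-12 F.
V = 2204 V  (the unit combination reduces to kg·m²/(A·s³) = V)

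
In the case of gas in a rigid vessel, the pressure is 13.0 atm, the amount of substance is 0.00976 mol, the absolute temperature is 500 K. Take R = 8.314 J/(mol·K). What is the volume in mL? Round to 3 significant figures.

30.8 mL

Rearranging PV = nRT for V: V = nRT/P.
P = 13.0 atm = 1.317×10^6 Pa; n = 0.00976 mol; T = 500 K; R = 8.314 J/(mol·K).
V = 3.080×10^-5 m³
3.080×10^-5 m³ × (1 mL / 1.000×10^-6 m³) = 30.80 mL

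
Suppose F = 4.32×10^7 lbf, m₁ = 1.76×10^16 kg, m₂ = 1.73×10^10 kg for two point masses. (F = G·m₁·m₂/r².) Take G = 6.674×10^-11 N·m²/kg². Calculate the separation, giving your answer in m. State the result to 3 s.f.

Rearranging F = G·m₁·m₂/r² for r: r = √(G·m₁m₂/F).
F = 4.32×10^7 lbf = 1.922×10^8 N; m₁ = 1.76×10^16 kg; m₂ = 1.73×10^10 kg; G = 6.674×10^-11 N·m²/kg².
r = 10283 m

10300 m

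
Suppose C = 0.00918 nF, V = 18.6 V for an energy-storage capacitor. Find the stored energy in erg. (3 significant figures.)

0.0159 erg

Directly: E = ½CV².
C = 0.00918 nF = 9.180×10^-12 F; V = 18.6 V.
E = 1.588×10^-9 J  (the unit combination reduces to kg·m²/s² = J)
1.588×10^-9 J × (1 erg / 1.000×10^-7 J) = 0.01588 erg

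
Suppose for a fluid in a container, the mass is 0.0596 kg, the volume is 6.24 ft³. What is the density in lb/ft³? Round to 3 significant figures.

0.0211 lb/ft³

Directly: ρ = m/V.
m = 0.0596 kg; V = 6.24 ft³ = 0.1767 m³.
ρ = 0.3373 kg/m³
0.3373 kg/m³ × (1 lb/ft³ / 16.02 kg/m³) = 0.02106 lb/ft³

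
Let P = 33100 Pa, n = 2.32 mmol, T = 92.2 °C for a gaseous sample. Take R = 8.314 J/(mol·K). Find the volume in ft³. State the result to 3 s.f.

0.00752 ft³

From the ideal-gas law: V = nRT/P.
P = 33100 Pa; n = 2.32 mmol = 0.002320 mol; T = 92.2 °C = 365.3 K; R = 8.314 J/(mol·K).
V = 2.129×10^-4 m³
2.129×10^-4 m³ × (1 ft³ / 0.02832 m³) = 0.007519 ft³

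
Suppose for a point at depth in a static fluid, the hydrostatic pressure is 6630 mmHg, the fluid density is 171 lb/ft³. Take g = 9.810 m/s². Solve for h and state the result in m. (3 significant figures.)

32.9 m

Rearranging: h = P/(ρ·g).
P = 6630 mmHg = 8.839×10^5 Pa; ρ = 171 lb/ft³ = 2739 kg/m³; g = 9.810 m/s².
h = 32.89 m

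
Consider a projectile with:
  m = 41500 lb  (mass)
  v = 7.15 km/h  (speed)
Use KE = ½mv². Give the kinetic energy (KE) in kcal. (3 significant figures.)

8.87 kcal

Directly: KE = ½mv².
m = 41500 lb = 18824 kg; v = 7.15 km/h = 1.986 m/s.
KE = 37127 J
37127 J × (1 kcal / 4184 J) = 8.874 kcal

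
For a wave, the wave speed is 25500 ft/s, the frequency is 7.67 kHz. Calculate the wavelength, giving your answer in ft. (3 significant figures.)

3.32 ft

Rearranging: λ = v/f.
v = 25500 ft/s = 7772 m/s; f = 7.67 kHz = 7670 Hz.
λ = 1.013 m
1.013 m × (1 ft / 0.3048 m) = 3.325 ft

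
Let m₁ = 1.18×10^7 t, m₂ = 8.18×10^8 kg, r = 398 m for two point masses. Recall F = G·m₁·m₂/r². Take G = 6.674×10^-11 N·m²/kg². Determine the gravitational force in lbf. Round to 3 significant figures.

Directly: F = Gm₁m₂/r².
m₁ = 1.18×10^7 t = 1.180×10^10 kg; m₂ = 8.18×10^8 kg; r = 398 m; G = 6.674×10^-11 N·m²/kg².
F = 4067 N
4067 N × (1 lbf / 4.448 N) = 914.3 lbf

914 lbf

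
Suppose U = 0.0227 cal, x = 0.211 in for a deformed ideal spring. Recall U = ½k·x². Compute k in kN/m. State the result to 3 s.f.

Rearranging U = ½k·x² for k: k = 2U/x².
U = 0.0227 cal = 0.09498 J; x = 0.211 in = 0.005359 m.
k = 6613 N/m
6613 N/m × (1 kN/m / 1000 N/m) = 6.613 kN/m

6.61 kN/m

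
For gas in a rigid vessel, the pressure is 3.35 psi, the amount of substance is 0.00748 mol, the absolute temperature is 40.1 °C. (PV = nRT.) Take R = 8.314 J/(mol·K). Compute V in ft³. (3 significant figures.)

Rearranging: V = nRT/P.
P = 3.35 psi = 23097 Pa; n = 0.00748 mol; T = 40.1 °C = 313.2 K; R = 8.314 J/(mol·K).
V = 8.434×10^-4 m³
8.434×10^-4 m³ × (1 ft³ / 0.02832 m³) = 0.02978 ft³

0.0298 ft³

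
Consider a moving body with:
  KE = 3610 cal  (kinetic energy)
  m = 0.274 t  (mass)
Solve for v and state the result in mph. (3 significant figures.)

Solving KE = ½mv² for v: v = √(2·KE/m).
KE = 3610 cal = 15104 J; m = 0.274 t = 274.0 kg.
v = 10.50 m/s
10.50 m/s × (1 mph / 0.4470 m/s) = 23.49 mph

23.5 mph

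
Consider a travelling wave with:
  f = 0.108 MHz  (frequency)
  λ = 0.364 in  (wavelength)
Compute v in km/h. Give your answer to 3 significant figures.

3590 km/h

v is given directly by: v = fλ.
f = 0.108 MHz = 1.080×10^5 Hz; λ = 0.364 in = 0.009246 m.
v = 998.5 m/s
998.5 m/s × (1 km/h / 0.2778 m/s) = 3595 km/h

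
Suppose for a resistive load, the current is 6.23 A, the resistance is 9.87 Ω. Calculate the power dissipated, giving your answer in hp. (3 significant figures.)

P is given directly by: P = I²R.
I = 6.23 A; R = 9.87 Ω.
P = 383.1 W  (the unit combination reduces to kg·m²/s³ = W)
383.1 W × (1 hp / 745.7 W) = 0.5137 hp

0.514 hp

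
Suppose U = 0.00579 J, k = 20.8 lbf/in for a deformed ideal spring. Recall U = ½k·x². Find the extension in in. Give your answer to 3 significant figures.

Rearranging U = ½k·x² for x: x = √(2U/k).
U = 0.00579 J; k = 20.8 lbf/in = 3643 N/m.
x = 0.001783 m
0.001783 m × (1 in / 0.02540 m) = 0.07020 in

0.0702 in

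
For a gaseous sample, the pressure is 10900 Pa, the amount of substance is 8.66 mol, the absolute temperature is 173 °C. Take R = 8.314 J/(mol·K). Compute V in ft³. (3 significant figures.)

104 ft³

From the ideal-gas law: V = nRT/P.
P = 10900 Pa; n = 8.66 mol; T = 173 °C = 446.1 K; R = 8.314 J/(mol·K).
V = 2.947 m³
2.947 m³ × (1 ft³ / 0.02832 m³) = 104.1 ft³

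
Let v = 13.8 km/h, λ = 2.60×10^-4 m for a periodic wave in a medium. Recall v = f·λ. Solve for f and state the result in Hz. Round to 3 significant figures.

14700 Hz

Solving v = f·λ for f: f = v/λ.
v = 13.8 km/h = 3.833 m/s; λ = 2.60×10^-4 m.
f = 14744 Hz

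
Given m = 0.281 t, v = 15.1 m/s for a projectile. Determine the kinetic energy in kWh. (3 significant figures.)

0.00890 kWh

KE is given directly by: KE = ½mv².
m = 0.281 t = 281.0 kg; v = 15.1 m/s.
KE = 32035 J  (the unit combination reduces to kg·m²/s² = J)
32035 J × (1 kWh / 3.600×10^6 J) = 0.008899 kWh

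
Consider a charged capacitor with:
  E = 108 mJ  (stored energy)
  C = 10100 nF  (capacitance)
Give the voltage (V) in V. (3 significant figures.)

146 V

Rearranging E = ½C·V² for V: V = √(2E/C).
E = 108 mJ = 0.1080 J; C = 10100 nF = 1.010×10^-5 F.
V = 146.2 V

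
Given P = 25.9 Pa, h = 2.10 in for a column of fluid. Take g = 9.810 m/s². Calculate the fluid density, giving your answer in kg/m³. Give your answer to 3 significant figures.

49.5 kg/m³

Rearranging P = ρ·g·h for ρ: ρ = P/(g·h).
P = 25.9 Pa; h = 2.10 in = 0.05334 m; g = 9.810 m/s².
ρ = 49.50 kg/m³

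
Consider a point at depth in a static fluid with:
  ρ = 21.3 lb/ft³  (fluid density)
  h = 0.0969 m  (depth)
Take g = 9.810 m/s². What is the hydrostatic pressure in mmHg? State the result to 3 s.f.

Directly: P = ρgh.
ρ = 21.3 lb/ft³ = 341.2 kg/m³; h = 0.0969 m; g = 9.810 m/s².
P = 324.3 Pa  (the unit combination reduces to kg/(m·s²) = Pa)
324.3 Pa × (1 mmHg / 133.3 Pa) = 2.433 mmHg

2.43 mmHg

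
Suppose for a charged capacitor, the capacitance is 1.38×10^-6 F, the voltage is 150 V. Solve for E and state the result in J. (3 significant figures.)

0.0155 J

Directly: E = ½CV².
C = 1.38×10^-6 F; V = 150 V.
E = 0.01552 J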